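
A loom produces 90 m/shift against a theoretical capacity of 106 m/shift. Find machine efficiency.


Formula: Efficiency% = (Actual output / Theoretical output) * 100
Efficiency% = (90 / 106) * 100
Efficiency% = 0.849057 * 100 = 84.9057% ≈ 84.9%

84.9%


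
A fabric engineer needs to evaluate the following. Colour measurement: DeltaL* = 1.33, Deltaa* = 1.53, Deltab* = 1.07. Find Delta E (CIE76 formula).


Formula: Delta E = sqrt(dL*^2 + da*^2 + db*^2)
Step 1: dL*^2 = 1.33^2 = 1.7689
Step 2: da*^2 = 1.53^2 = 2.3409
Step 3: db*^2 = 1.07^2 = 1.1449
Step 4: Sum = 1.7689 + 2.3409 + 1.1449 = 5.2547
Step 5: Delta E = sqrt(5.2547) = 2.29

2.29 Delta E


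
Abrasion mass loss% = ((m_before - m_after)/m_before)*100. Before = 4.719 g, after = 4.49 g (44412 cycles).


Formula: Mass loss% = ((m_before - m_after) / m_before) * 100
Step 1: Mass loss = 4.719 - 4.49 = 0.229 g
Step 2: Ratio = 0.229 / 4.719 = 0.0485272
Step 3: Mass loss% = 0.0485272 * 100 = 4.85272% ≈ 4.85%

4.85%


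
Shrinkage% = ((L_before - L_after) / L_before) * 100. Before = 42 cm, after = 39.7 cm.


Formula: Shrinkage% = ((L_before - L_after) / L_before) * 100
Step 1: Shrinkage = 42 - 39.7 = 2.3 cm
Step 2: Shrinkage% = (2.3 / 42) * 100
Step 3: Shrinkage% = 0.054762 * 100 = 5.4762% ≈ 5.5%

5.5%


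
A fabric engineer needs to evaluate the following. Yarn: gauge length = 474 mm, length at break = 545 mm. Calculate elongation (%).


Formula: Elongation (%) = ((L_break - L0) / L0) * 100
Step 1: Extension = 545 - 474 = 71 mm
Step 2: Elongation = (71 / 474) * 100
Step 3: Elongation = 0.149789 * 100 = 14.9789% ≈ 15.0%

15.0%


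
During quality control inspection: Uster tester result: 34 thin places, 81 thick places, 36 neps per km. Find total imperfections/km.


Formula: Total = thin places + thick places + neps
Total = 34 + 81 + 36
Total = 151 imperfections/km

151 imperfections/km


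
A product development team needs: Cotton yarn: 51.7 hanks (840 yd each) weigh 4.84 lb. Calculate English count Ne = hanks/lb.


Formula: Ne = hanks / mass_lb
Substituting: Ne = 51.7 / 4.84
Ne = 10.7

10.7 Ne


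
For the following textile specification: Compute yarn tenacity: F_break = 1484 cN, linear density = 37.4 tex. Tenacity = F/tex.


Formula: Tenacity = Breaking force / Linear density
Tenacity = 1484 cN / 37.4 tex
Tenacity = 39.68 cN/tex

39.68 cN/tex


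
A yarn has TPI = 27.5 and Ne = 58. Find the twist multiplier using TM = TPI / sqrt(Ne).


Formula: TM = TPI / sqrt(Ne)
Step 1: sqrt(Ne) = sqrt(58) = 7.6158
Step 2: TM = 27.5 / 7.6158 = 3.61

3.61 TM


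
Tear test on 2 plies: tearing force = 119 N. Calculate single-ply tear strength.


Formula: Per-ply strength = Total force / Number of plies
Per-ply = 119 N / 2
Per-ply = 59.5 N

59.5 N


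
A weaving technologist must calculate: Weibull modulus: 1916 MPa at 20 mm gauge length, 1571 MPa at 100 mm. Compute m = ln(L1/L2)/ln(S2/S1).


Formula: m = ln(L1/L2) / ln(S2/S1)
Step 1: ln(L1/L2) = ln(20/100) = -1.60944
Step 2: S2/S1 = 1571/1916 = 0.81994
Step 3: ln(S2/S1) = ln(0.81994) = -0.19852
Step 4: m = -1.60944 / -0.19852 = 8.11

8.11 (Weibull m)


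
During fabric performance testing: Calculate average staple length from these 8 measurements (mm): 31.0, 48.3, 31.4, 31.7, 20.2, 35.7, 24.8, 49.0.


Formula: Mean = sum of lengths / count
Sum = 31.0 + 48.3 + 31.4 + 31.7 + 20.2 + 35.7 + 24.8 + 49.0
Sum = 272.1 mm
Mean = 272.1 / 8 = 34.01 mm

34.01 mm


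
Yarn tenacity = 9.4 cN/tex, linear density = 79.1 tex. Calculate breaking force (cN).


Formula: Breaking force = Tenacity * Linear density
F = 9.4 cN/tex * 79.1 tex
F = 743.54 cN

743.54 cN


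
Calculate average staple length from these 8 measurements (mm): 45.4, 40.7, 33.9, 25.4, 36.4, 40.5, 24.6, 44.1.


Formula: Mean = sum of lengths / count
Sum = 45.4 + 40.7 + 33.9 + 25.4 + 36.4 + 40.5 + 24.6 + 44.1
Sum = 291.0 mm
Mean = 291.0 / 8 = 36.38 mm

36.38 mm


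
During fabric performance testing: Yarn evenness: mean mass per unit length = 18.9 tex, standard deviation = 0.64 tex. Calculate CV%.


Formula: CV% = (standard deviation / mean) * 100
Step 1: Ratio = 0.64 / 18.9 = 0.033862
Step 2: CV% = 0.033862 * 100 = 3.3862% ≈ 3.4%

3.4%


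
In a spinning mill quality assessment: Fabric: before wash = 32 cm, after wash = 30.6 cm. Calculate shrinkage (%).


Formula: Shrinkage% = ((L_before - L_after) / L_before) * 100
Step 1: Shrinkage = 32 - 30.6 = 1.4 cm
Step 2: Shrinkage% = (1.4 / 32) * 100
Step 3: Shrinkage% = 0.04375 * 100 = 4.375% ≈ 4.4%

4.4%


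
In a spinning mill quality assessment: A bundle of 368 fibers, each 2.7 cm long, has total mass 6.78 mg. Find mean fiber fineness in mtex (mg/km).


Formula: fineness (mtex) = mass (mg) / total length (km) = (mass_mg / total_length_m) * 1000
Step 1: Convert fiber length: 2.7 cm = 0.027 m
Step 2: Total fiber length = 368 * 0.027 = 9.936 m
Step 3: Linear density = 6.78 mg / 9.936 m = 0.6824 mg/m
Step 4: fineness = 0.6824 * 1000 = 682.4 mtex

682.4 mtex


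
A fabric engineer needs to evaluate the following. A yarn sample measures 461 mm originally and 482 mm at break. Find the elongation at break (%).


Formula: Elongation (%) = ((L_break - L0) / L0) * 100
Step 1: Extension = 482 - 461 = 21 mm
Step 2: Elongation = (21 / 461) * 100
Step 3: Elongation = 0.045553 * 100 = 4.5553% ≈ 4.6%

4.6%


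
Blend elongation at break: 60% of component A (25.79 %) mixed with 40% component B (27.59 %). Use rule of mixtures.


Formula: Blend property = (fraction_A * property_A) + (fraction_B * property_B)
Step 1: Contribution A = 60/100 * 25.79 % = 15.474 %
Step 2: Contribution B = 40/100 * 27.59 % = 11.036 %
Step 3: Blend elongation at break = 15.474 + 11.036 = 26.51 %

26.51 %


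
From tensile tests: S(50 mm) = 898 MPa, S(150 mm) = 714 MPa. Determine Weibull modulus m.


Formula: m = ln(L1/L2) / ln(S2/S1)
Step 1: ln(L1/L2) = ln(50/150) = -1.09861
Step 2: S2/S1 = 714/898 = 0.7951
Step 3: ln(S2/S1) = ln(0.7951) = -0.22929
Step 4: m = -1.09861 / -0.22929 = 4.79

4.79 (Weibull m)


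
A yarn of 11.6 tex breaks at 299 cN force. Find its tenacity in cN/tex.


Formula: Tenacity = Breaking force / Linear density
Tenacity = 299 cN / 11.6 tex
Tenacity = 25.78 cN/tex

25.78 cN/tex


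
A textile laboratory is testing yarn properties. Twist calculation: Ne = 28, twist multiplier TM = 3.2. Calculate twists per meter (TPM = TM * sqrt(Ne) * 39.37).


Formula: TPM = TM * sqrt(Ne) * 39.37
Step 1: sqrt(Ne) = sqrt(28) = 5.2915
Step 2: TM * sqrt(Ne) = 3.2 * 5.2915 = 16.9328
Step 3: TPM = 16.9328 * 39.37 = 667 twists/m

667 twists/m


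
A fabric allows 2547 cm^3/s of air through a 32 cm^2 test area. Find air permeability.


Formula: Air Permeability = Airflow / Test Area
AP = 2547 cm^3/s / 32 cm^2
AP = 79.6 cm^3/s/cm^2

79.6 cm^3/s/cm^2


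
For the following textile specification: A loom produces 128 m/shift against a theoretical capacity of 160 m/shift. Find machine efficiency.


Formula: Efficiency% = (Actual output / Theoretical output) * 100
Efficiency% = (128 / 160) * 100
Efficiency% = 0.8 * 100 = 80.0%

80.0%


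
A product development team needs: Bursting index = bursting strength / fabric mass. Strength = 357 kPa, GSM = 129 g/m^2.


Formula: Bursting Index = Bursting Strength / Fabric GSM
BI = 357 kPa / 129 g/m^2
BI = 2.767 kPa/(g/m^2)

2.767 kPa/(g/m^2)


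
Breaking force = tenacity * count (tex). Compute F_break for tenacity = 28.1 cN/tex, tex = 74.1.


Formula: Breaking force = Tenacity * Linear density
F = 28.1 cN/tex * 74.1 tex
F = 2082.21 cN

2082.21 cN


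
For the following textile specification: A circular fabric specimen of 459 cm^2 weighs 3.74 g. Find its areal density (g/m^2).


Formula: GSM = mass_g / area_m2
Step 1: Convert area: 459 cm^2 = 459 / 10000 = 0.0459 m^2
Step 2: GSM = 3.74 g / 0.0459 m^2 = 81.5 g/m^2

81.5 g/m^2


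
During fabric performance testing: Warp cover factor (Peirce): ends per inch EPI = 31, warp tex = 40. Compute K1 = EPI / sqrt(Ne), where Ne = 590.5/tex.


Formula: K1 = EPI / sqrt(Ne), with Ne = 590.5 / tex_warp
Step 1: Ne = 590.5 / 40 = 14.763
Step 2: sqrt(Ne) = sqrt(14.763) = 3.8423
Step 3: K1 = 31 / 3.8423 = 8.1

8.1


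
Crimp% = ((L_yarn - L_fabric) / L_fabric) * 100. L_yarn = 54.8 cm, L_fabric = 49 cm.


Formula: Crimp% = ((L_yarn - L_fabric) / L_fabric) * 100
Step 1: Extension = 54.8 - 49 = 5.8 cm
Step 2: Crimp% = (5.8 / 49) * 100
Step 3: Crimp% = 0.118367 * 100 = 11.8367% ≈ 11.8%

11.8%


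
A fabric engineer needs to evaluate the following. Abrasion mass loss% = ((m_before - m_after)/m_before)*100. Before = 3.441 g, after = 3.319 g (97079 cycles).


Formula: Mass loss% = ((m_before - m_after) / m_before) * 100
Step 1: Mass loss = 3.441 - 3.319 = 0.122 g
Step 2: Ratio = 0.122 / 3.441 = 0.0354548
Step 3: Mass loss% = 0.0354548 * 100 = 3.54548% ≈ 3.55%

3.55%


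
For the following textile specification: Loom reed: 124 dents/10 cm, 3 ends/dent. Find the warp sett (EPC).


Formula: EPC = (dents per 10 cm * ends per dent) / 10
Step 1: Total ends per 10 cm = 124 * 3 = 372
Step 2: EPC = 372 / 10 = 37.2 ends/cm

37.2 ends/cm


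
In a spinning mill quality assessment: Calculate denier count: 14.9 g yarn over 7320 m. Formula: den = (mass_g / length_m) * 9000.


Formula: den = (mass_g / length_m) * 9000
Substituting: den = (14.9 / 7320) * 9000
Intermediate: 14.9 / 7320 = 0.00203552 g/m
den = 0.00203552 * 9000 = 18.3 denier

18.3 denier


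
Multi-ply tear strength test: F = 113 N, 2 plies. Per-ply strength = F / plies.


Formula: Per-ply strength = Total force / Number of plies
Per-ply = 113 N / 2
Per-ply = 56.5 N

56.5 N


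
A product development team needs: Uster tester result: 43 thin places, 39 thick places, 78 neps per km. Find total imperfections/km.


Formula: Total = thin places + thick places + neps
Total = 43 + 39 + 78
Total = 160 imperfections/km

160 imperfections/km


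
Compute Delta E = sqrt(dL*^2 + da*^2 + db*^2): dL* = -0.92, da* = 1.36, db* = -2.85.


Formula: Delta E = sqrt(dL*^2 + da*^2 + db*^2)
Step 1: dL*^2 = (-0.92)^2 = 0.8464
Step 2: da*^2 = 1.36^2 = 1.8496
Step 3: db*^2 = (-2.85)^2 = 8.1225
Step 4: Sum = 0.8464 + 1.8496 + 8.1225 = 10.8185
Step 5: Delta E = sqrt(10.8185) = 3.29

3.29 Delta E


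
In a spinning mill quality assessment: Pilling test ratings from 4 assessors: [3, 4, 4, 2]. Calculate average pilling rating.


Formula: Mean = sum / count
Sum = 3 + 4 + 4 + 2 = 13
Mean = 13 / 4 = 3.3

3.3


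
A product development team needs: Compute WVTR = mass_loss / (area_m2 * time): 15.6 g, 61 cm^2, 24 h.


Formula: WVTR = mass_loss / (area * time)
Step 1: Convert area: 61 cm^2 = 0.0061 m^2
Step 2: WVTR = 15.6 g / (0.0061 m^2 * 24 h)
Step 3: WVTR = 15.6 / 0.1464 = 106.6 g/m^2/h

106.6 g/m^2/h


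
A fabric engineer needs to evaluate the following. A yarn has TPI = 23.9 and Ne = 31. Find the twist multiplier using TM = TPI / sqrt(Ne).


Formula: TM = TPI / sqrt(Ne)
Step 1: sqrt(Ne) = sqrt(31) = 5.5678
Step 2: TM = 23.9 / 5.5678 = 4.29

4.29 TM


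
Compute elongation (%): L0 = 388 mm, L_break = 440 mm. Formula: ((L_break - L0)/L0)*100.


Formula: Elongation (%) = ((L_break - L0) / L0) * 100
Step 1: Extension = 440 - 388 = 52 mm
Step 2: Elongation = (52 / 388) * 100
Step 3: Elongation = 0.134021 * 100 = 13.4021% ≈ 13.4%

13.4%


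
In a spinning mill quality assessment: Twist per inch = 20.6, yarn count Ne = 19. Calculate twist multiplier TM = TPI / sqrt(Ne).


Formula: TM = TPI / sqrt(Ne)
Step 1: sqrt(Ne) = sqrt(19) = 4.3589
Step 2: TM = 20.6 / 4.3589 = 4.73

4.73 TM


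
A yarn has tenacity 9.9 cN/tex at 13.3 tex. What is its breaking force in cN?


Formula: Breaking force = Tenacity * Linear density
F = 9.9 cN/tex * 13.3 tex
F = 131.67 cN

131.67 cN


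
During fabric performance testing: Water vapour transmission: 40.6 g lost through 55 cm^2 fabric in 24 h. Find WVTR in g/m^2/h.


Formula: WVTR = mass_loss / (area * time)
Step 1: Convert area: 55 cm^2 = 0.0055 m^2
Step 2: WVTR = 40.6 g / (0.0055 m^2 * 24 h)
Step 3: WVTR = 40.6 / 0.132 = 307.6 g/m^2/h

307.6 g/m^2/h


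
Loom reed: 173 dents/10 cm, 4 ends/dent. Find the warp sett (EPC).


Formula: EPC = (dents per 10 cm * ends per dent) / 10
Step 1: Total ends per 10 cm = 173 * 4 = 692
Step 2: EPC = 692 / 10 = 69.2 ends/cm

69.2 ends/cm


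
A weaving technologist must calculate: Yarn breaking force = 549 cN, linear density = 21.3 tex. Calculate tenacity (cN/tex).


Formula: Tenacity = Breaking force / Linear density
Tenacity = 549 cN / 21.3 tex
Tenacity = 25.77 cN/tex

25.77 cN/tex


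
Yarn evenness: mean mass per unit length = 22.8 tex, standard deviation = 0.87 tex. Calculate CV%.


Formula: CV% = (standard deviation / mean) * 100
Step 1: Ratio = 0.87 / 22.8 = 0.038158
Step 2: CV% = 0.038158 * 100 = 3.8158% ≈ 3.8%

3.8%


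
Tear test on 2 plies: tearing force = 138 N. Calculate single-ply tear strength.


Formula: Per-ply strength = Total force / Number of plies
Per-ply = 138 N / 2
Per-ply = 69 N

69 N


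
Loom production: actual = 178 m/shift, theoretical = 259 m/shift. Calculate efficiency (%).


Formula: Efficiency% = (Actual output / Theoretical output) * 100
Efficiency% = (178 / 259) * 100
Efficiency% = 0.687259 * 100 = 68.7259% ≈ 68.7%

68.7%


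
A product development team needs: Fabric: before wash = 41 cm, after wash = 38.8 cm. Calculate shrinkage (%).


Formula: Shrinkage% = ((L_before - L_after) / L_before) * 100
Step 1: Shrinkage = 41 - 38.8 = 2.2 cm
Step 2: Shrinkage% = (2.2 / 41) * 100
Step 3: Shrinkage% = 0.053659 * 100 = 5.3659% ≈ 5.4%

5.4%


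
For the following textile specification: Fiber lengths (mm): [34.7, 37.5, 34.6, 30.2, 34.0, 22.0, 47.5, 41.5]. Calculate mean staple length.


Formula: Mean = sum of lengths / count
Sum = 34.7 + 37.5 + 34.6 + 30.2 + 34.0 + 22.0 + 47.5 + 41.5
Sum = 282.0 mm
Mean = 282.0 / 8 = 35.25 mm

35.25 mm


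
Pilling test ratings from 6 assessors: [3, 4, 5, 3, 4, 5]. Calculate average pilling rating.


Formula: Mean = sum / count
Sum = 3 + 4 + 5 + 3 + 4 + 5 = 24
Mean = 24 / 6 = 4.0

4.0


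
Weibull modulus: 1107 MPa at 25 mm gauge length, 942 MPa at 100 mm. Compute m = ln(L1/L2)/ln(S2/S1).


Formula: m = ln(L1/L2) / ln(S2/S1)
Step 1: ln(L1/L2) = ln(25/100) = -1.38629
Step 2: S2/S1 = 942/1107 = 0.85095
Step 3: ln(S2/S1) = ln(0.85095) = -0.16140
Step 4: m = -1.38629 / -0.16140 = 8.59

8.59 (Weibull m)


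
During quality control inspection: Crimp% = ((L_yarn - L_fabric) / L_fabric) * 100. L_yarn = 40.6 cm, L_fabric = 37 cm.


Formula: Crimp% = ((L_yarn - L_fabric) / L_fabric) * 100
Step 1: Extension = 40.6 - 37 = 3.6 cm
Step 2: Crimp% = (3.6 / 37) * 100
Step 3: Crimp% = 0.097297 * 100 = 9.7297% ≈ 9.7%

9.7%


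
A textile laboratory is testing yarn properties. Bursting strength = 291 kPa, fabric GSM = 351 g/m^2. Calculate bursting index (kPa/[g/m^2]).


Formula: Bursting Index = Bursting Strength / Fabric GSM
BI = 291 kPa / 351 g/m^2
BI = 0.829 kPa/(g/m^2)

0.829 kPa/(g/m^2)


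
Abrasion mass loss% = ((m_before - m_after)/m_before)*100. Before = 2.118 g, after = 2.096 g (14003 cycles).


Formula: Mass loss% = ((m_before - m_after) / m_before) * 100
Step 1: Mass loss = 2.118 - 2.096 = 0.022 g
Step 2: Ratio = 0.022 / 2.118 = 0.0103872
Step 3: Mass loss% = 0.0103872 * 100 = 1.03872% ≈ 1.04%

1.04%


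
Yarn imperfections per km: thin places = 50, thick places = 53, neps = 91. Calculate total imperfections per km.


Formula: Total = thin places + thick places + neps
Total = 50 + 53 + 91
Total = 194 imperfections/km

194 imperfections/km


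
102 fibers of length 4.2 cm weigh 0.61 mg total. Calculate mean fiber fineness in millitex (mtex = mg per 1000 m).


Formula: fineness (mtex) = mass (mg) / total length (km) = (mass_mg / total_length_m) * 1000
Step 1: Convert fiber length: 4.2 cm = 0.042 m
Step 2: Total fiber length = 102 * 0.042 = 4.284 m
Step 3: Linear density = 0.61 mg / 4.284 m = 0.1424 mg/m
Step 4: fineness = 0.1424 * 1000 = 142.4 mtex

142.4 mtex


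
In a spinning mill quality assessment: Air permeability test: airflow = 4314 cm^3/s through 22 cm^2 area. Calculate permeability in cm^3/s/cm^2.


Formula: Air Permeability = Airflow / Test Area
AP = 4314 cm^3/s / 22 cm^2
AP = 196.1 cm^3/s/cm^2

196.1 cm^3/s/cm^2


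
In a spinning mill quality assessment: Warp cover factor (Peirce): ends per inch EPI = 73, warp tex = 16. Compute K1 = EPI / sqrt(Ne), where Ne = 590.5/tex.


Formula: K1 = EPI / sqrt(Ne), with Ne = 590.5 / tex_warp
Step 1: Ne = 590.5 / 16 = 36.906
Step 2: sqrt(Ne) = sqrt(36.906) = 6.075
Step 3: K1 = 73 / 6.075 = 12.0

12.0


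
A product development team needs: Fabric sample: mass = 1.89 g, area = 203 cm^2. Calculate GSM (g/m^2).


Formula: GSM = mass_g / area_m2
Step 1: Convert area: 203 cm^2 = 203 / 10000 = 0.0203 m^2
Step 2: GSM = 1.89 g / 0.0203 m^2 = 93.1 g/m^2

93.1 g/m^2


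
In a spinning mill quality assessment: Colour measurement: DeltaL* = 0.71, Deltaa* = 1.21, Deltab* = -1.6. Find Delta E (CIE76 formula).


Formula: Delta E = sqrt(dL*^2 + da*^2 + db*^2)
Step 1: dL*^2 = 0.71^2 = 0.5041
Step 2: da*^2 = 1.21^2 = 1.4641
Step 3: db*^2 = (-1.6)^2 = 2.56
Step 4: Sum = 0.5041 + 1.4641 + 2.56 = 4.5282
Step 5: Delta E = sqrt(4.5282) = 2.13

2.13 Delta E


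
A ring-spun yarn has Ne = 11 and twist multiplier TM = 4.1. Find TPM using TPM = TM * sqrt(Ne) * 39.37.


Formula: TPM = TM * sqrt(Ne) * 39.37
Step 1: sqrt(Ne) = sqrt(11) = 3.3166
Step 2: TM * sqrt(Ne) = 4.1 * 3.3166 = 13.5981
Step 3: TPM = 13.5981 * 39.37 = 535 twists/m

535 twists/m


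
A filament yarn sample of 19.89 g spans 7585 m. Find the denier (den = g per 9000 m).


Formula: den = (mass_g / length_m) * 9000
Substituting: den = (19.89 / 7585) * 9000
Intermediate: 19.89 / 7585 = 0.00262228 g/m
den = 0.00262228 * 9000 = 23.6 denier

23.6 denier


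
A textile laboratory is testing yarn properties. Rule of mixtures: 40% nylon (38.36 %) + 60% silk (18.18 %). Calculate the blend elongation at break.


Formula: Blend property = (fraction_A * property_A) + (fraction_B * property_B)
Step 1: Contribution A = 40/100 * 38.36 % = 15.344 %
Step 2: Contribution B = 60/100 * 18.18 % = 10.908 %
Step 3: Blend elongation at break = 15.344 + 10.908 = 26.252 %

26.252 %


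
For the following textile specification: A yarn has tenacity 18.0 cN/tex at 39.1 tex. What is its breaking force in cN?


Formula: Breaking force = Tenacity * Linear density
F = 18.0 cN/tex * 39.1 tex
F = 703.80 cN

703.80 cN


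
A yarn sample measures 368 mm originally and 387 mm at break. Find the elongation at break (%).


Formula: Elongation (%) = ((L_break - L0) / L0) * 100
Step 1: Extension = 387 - 368 = 19 mm
Step 2: Elongation = (19 / 368) * 100
Step 3: Elongation = 0.05163 * 100 = 5.163% ≈ 5.2%

5.2%


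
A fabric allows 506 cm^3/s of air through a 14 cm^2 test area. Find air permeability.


Formula: Air Permeability = Airflow / Test Area
AP = 506 cm^3/s / 14 cm^2
AP = 36.1 cm^3/s/cm^2

36.1 cm^3/s/cm^2


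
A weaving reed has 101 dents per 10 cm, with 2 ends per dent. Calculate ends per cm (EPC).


Formula: EPC = (dents per 10 cm * ends per dent) / 10
Step 1: Total ends per 10 cm = 101 * 2 = 202
Step 2: EPC = 202 / 10 = 20.2 ends/cm

20.2 ends/cm


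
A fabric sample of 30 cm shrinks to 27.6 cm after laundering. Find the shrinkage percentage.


Formula: Shrinkage% = ((L_before - L_after) / L_before) * 100
Step 1: Shrinkage = 30 - 27.6 = 2.4 cm
Step 2: Shrinkage% = (2.4 / 30) * 100
Step 3: Shrinkage% = 0.08 * 100 = 8.0%

8.0%


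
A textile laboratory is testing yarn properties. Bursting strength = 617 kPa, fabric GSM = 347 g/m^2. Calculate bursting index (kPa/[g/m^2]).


Formula: Bursting Index = Bursting Strength / Fabric GSM
BI = 617 kPa / 347 g/m^2
BI = 1.778 kPa/(g/m^2)

1.778 kPa/(g/m^2)


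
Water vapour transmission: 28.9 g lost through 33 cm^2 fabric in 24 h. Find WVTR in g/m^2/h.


Formula: WVTR = mass_loss / (area * time)
Step 1: Convert area: 33 cm^2 = 0.0033 m^2
Step 2: WVTR = 28.9 g / (0.0033 m^2 * 24 h)
Step 3: WVTR = 28.9 / 0.0792 = 364.9 g/m^2/h

364.9 g/m^2/h


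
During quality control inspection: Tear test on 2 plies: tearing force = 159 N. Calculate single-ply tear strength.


Formula: Per-ply strength = Total force / Number of plies
Per-ply = 159 N / 2
Per-ply = 79.5 N

79.5 N


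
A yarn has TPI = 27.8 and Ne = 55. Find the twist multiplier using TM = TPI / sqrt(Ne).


Formula: TM = TPI / sqrt(Ne)
Step 1: sqrt(Ne) = sqrt(55) = 7.4162
Step 2: TM = 27.8 / 7.4162 = 3.75

3.75 TM


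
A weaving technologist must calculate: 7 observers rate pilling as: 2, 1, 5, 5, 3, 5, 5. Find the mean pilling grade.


Formula: Mean = sum / count
Sum = 2 + 1 + 5 + 5 + 3 + 5 + 5 = 26
Mean = 26 / 7 = 3.7

3.7


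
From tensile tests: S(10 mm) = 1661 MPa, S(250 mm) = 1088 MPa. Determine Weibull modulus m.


Formula: m = ln(L1/L2) / ln(S2/S1)
Step 1: ln(L1/L2) = ln(10/250) = -3.21888
Step 2: S2/S1 = 1088/1661 = 0.65503
Step 3: ln(S2/S1) = ln(0.65503) = -0.42307
Step 4: m = -3.21888 / -0.42307 = 7.61

7.61 (Weibull m)


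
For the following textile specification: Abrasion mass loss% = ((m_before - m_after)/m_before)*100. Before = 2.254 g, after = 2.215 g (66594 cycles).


Formula: Mass loss% = ((m_before - m_after) / m_before) * 100
Step 1: Mass loss = 2.254 - 2.215 = 0.039 g
Step 2: Ratio = 0.039 / 2.254 = 0.0173026
Step 3: Mass loss% = 0.0173026 * 100 = 1.73026% ≈ 1.73%

1.73%


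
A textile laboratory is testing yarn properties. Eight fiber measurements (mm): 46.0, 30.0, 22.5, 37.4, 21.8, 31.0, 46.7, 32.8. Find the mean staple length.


Formula: Mean = sum of lengths / count
Sum = 46.0 + 30.0 + 22.5 + 37.4 + 21.8 + 31.0 + 46.7 + 32.8
Sum = 268.2 mm
Mean = 268.2 / 8 = 33.53 mm

33.53 mm


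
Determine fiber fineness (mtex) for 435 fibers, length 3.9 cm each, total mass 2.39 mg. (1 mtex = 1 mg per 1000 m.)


Formula: fineness (mtex) = mass (mg) / total length (km) = (mass_mg / total_length_m) * 1000
Step 1: Convert fiber length: 3.9 cm = 0.039 m
Step 2: Total fiber length = 435 * 0.039 = 16.965 m
Step 3: Linear density = 2.39 mg / 16.965 m = 0.1409 mg/m
Step 4: fineness = 0.1409 * 1000 = 140.9 mtex

140.9 mtex


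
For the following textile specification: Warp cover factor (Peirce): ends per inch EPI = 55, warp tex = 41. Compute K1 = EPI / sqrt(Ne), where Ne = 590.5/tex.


Formula: K1 = EPI / sqrt(Ne), with Ne = 590.5 / tex_warp
Step 1: Ne = 590.5 / 41 = 14.402
Step 2: sqrt(Ne) = sqrt(14.402) = 3.795
Step 3: K1 = 55 / 3.795 = 14.5

14.5


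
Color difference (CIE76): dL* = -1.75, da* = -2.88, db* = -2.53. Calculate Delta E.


Formula: Delta E = sqrt(dL*^2 + da*^2 + db*^2)
Step 1: dL*^2 = (-1.75)^2 = 3.0625
Step 2: da*^2 = (-2.88)^2 = 8.2944
Step 3: db*^2 = (-2.53)^2 = 6.4009
Step 4: Sum = 3.0625 + 8.2944 + 6.4009 = 17.7578
Step 5: Delta E = sqrt(17.7578) = 4.21

4.21 Delta E


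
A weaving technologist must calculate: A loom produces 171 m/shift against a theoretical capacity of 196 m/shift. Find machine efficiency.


Formula: Efficiency% = (Actual output / Theoretical output) * 100
Efficiency% = (171 / 196) * 100
Efficiency% = 0.872449 * 100 = 87.2449% ≈ 87.2%

87.2%


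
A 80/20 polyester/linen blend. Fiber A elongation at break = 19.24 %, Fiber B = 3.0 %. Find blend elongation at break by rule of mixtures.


Formula: Blend property = (fraction_A * property_A) + (fraction_B * property_B)
Step 1: Contribution A = 80/100 * 19.24 % = 15.392 %
Step 2: Contribution B = 20/100 * 3.0 % = 0.6 %
Step 3: Blend elongation at break = 15.392 + 0.6 = 15.992 %

15.992 %


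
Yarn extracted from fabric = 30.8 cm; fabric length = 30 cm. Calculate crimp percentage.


Formula: Crimp% = ((L_yarn - L_fabric) / L_fabric) * 100
Step 1: Extension = 30.8 - 30 = 0.8 cm
Step 2: Crimp% = (0.8 / 30) * 100
Step 3: Crimp% = 0.026667 * 100 = 2.6667% ≈ 2.7%

2.7%


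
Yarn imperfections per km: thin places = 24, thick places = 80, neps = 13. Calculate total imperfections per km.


Formula: Total = thin places + thick places + neps
Total = 24 + 80 + 13
Total = 117 imperfections/km

117 imperfections/km


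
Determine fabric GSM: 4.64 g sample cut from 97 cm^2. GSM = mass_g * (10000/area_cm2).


Formula: GSM = mass_g / area_m2
Step 1: Convert area: 97 cm^2 = 97 / 10000 = 0.0097 m^2
Step 2: GSM = 4.64 g / 0.0097 m^2 = 478.4 g/m^2

478.4 g/m^2


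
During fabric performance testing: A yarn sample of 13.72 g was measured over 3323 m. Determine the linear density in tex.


Formula: Tex = (mass_g / length_m) * 1000
Substituting: Tex = (13.72 / 3323) * 1000
Intermediate: 13.72 / 3323 = 0.0041288 g/m
Tex = 0.0041288 * 1000 = 4.13 tex

4.13 tex


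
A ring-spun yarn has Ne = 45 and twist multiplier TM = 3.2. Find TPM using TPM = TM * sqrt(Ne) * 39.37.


Formula: TPM = TM * sqrt(Ne) * 39.37
Step 1: sqrt(Ne) = sqrt(45) = 6.7082
Step 2: TM * sqrt(Ne) = 3.2 * 6.7082 = 21.4662
Step 3: TPM = 21.4662 * 39.37 = 845 twists/m

845 twists/m


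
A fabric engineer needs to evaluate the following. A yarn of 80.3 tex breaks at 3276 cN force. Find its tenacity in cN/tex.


Formula: Tenacity = Breaking force / Linear density
Tenacity = 3276 cN / 80.3 tex
Tenacity = 40.80 cN/tex

40.80 cN/tex


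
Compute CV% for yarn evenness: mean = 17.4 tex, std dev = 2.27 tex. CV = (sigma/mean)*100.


Formula: CV% = (standard deviation / mean) * 100
Step 1: Ratio = 2.27 / 17.4 = 0.13046
Step 2: CV% = 0.13046 * 100 = 13.046% ≈ 13.0%

13.0%


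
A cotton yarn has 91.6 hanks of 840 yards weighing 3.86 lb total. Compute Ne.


Formula: Ne = hanks / mass_lb
Substituting: Ne = 91.6 / 3.86
Ne = 23.7

23.7 Ne


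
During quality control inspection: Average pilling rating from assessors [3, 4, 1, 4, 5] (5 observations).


Formula: Mean = sum / count
Sum = 3 + 4 + 1 + 4 + 5 = 17
Mean = 17 / 5 = 3.4

3.4


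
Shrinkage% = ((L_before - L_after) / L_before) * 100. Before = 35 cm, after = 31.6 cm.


Formula: Shrinkage% = ((L_before - L_after) / L_before) * 100
Step 1: Shrinkage = 35 - 31.6 = 3.4 cm
Step 2: Shrinkage% = (3.4 / 35) * 100
Step 3: Shrinkage% = 0.097143 * 100 = 9.7143% ≈ 9.7%

9.7%


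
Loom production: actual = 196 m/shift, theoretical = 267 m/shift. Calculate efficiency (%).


Formula: Efficiency% = (Actual output / Theoretical output) * 100
Efficiency% = (196 / 267) * 100
Efficiency% = 0.734082 * 100 = 73.4082% ≈ 73.4%

73.4%


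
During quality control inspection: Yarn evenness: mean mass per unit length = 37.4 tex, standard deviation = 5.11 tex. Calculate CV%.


Formula: CV% = (standard deviation / mean) * 100
Step 1: Ratio = 5.11 / 37.4 = 0.136631
Step 2: CV% = 0.136631 * 100 = 13.6631% ≈ 13.7%

13.7%


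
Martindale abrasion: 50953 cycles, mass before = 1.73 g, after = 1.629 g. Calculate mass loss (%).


Formula: Mass loss% = ((m_before - m_after) / m_before) * 100
Step 1: Mass loss = 1.73 - 1.629 = 0.101 g
Step 2: Ratio = 0.101 / 1.73 = 0.0583815
Step 3: Mass loss% = 0.0583815 * 100 = 5.83815% ≈ 5.84%

5.84%


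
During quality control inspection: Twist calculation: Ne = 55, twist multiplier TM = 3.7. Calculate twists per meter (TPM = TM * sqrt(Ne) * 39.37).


Formula: TPM = TM * sqrt(Ne) * 39.37
Step 1: sqrt(Ne) = sqrt(55) = 7.4162
Step 2: TM * sqrt(Ne) = 3.7 * 7.4162 = 27.4399
Step 3: TPM = 27.4399 * 39.37 = 1080 twists/m

1080 twists/m


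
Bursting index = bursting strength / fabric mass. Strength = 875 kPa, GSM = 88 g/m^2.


Formula: Bursting Index = Bursting Strength / Fabric GSM
BI = 875 kPa / 88 g/m^2
BI = 9.943 kPa/(g/m^2)

9.943 kPa/(g/m^2)


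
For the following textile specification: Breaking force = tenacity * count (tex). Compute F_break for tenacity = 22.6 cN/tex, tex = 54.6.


Formula: Breaking force = Tenacity * Linear density
F = 22.6 cN/tex * 54.6 tex
F = 1233.96 cN

1233.96 cN


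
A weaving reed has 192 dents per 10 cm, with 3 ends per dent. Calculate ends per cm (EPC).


Formula: EPC = (dents per 10 cm * ends per dent) / 10
Step 1: Total ends per 10 cm = 192 * 3 = 576
Step 2: EPC = 576 / 10 = 57.6 ends/cm

57.6 ends/cm


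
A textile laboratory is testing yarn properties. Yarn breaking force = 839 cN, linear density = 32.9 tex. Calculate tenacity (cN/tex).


Formula: Tenacity = Breaking force / Linear density
Tenacity = 839 cN / 32.9 tex
Tenacity = 25.50 cN/tex

25.50 cN/tex


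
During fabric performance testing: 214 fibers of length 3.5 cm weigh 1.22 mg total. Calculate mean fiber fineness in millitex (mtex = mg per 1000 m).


Formula: fineness (mtex) = mass (mg) / total length (km) = (mass_mg / total_length_m) * 1000
Step 1: Convert fiber length: 3.5 cm = 0.035 m
Step 2: Total fiber length = 214 * 0.035 = 7.49 m
Step 3: Linear density = 1.22 mg / 7.49 m = 0.1629 mg/m
Step 4: fineness = 0.1629 * 1000 = 162.9 mtex

162.9 mtex


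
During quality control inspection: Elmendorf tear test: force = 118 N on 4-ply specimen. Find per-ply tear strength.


Formula: Per-ply strength = Total force / Number of plies
Per-ply = 118 N / 4
Per-ply = 29.5 N

29.5 N


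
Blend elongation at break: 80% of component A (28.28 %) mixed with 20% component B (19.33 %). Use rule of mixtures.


Formula: Blend property = (fraction_A * property_A) + (fraction_B * property_B)
Step 1: Contribution A = 80/100 * 28.28 % = 22.624 %
Step 2: Contribution B = 20/100 * 19.33 % = 3.866 %
Step 3: Blend elongation at break = 22.624 + 3.866 = 26.49 %

26.49 %


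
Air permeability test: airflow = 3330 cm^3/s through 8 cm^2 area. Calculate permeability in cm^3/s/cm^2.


Formula: Air Permeability = Airflow / Test Area
AP = 3330 cm^3/s / 8 cm^2
AP = 416.3 cm^3/s/cm^2

416.3 cm^3/s/cm^2


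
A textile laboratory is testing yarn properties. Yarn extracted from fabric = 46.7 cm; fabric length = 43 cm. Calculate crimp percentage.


Formula: Crimp% = ((L_yarn - L_fabric) / L_fabric) * 100
Step 1: Extension = 46.7 - 43 = 3.7 cm
Step 2: Crimp% = (3.7 / 43) * 100
Step 3: Crimp% = 0.086047 * 100 = 8.6047% ≈ 8.6%

8.6%


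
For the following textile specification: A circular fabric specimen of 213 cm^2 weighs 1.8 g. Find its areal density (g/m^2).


Formula: GSM = mass_g / area_m2
Step 1: Convert area: 213 cm^2 = 213 / 10000 = 0.0213 m^2
Step 2: GSM = 1.8 g / 0.0213 m^2 = 84.5 g/m^2

84.5 g/m^2


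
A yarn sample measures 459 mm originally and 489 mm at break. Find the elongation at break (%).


Formula: Elongation (%) = ((L_break - L0) / L0) * 100
Step 1: Extension = 489 - 459 = 30 mm
Step 2: Elongation = (30 / 459) * 100
Step 3: Elongation = 0.065359 * 100 = 6.5359% ≈ 6.5%

6.5%


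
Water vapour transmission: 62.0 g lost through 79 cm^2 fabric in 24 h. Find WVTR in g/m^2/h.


Formula: WVTR = mass_loss / (area * time)
Step 1: Convert area: 79 cm^2 = 0.0079 m^2
Step 2: WVTR = 62.0 g / (0.0079 m^2 * 24 h)
Step 3: WVTR = 62.0 / 0.1896 = 327.0 g/m^2/h

327.0 g/m^2/h


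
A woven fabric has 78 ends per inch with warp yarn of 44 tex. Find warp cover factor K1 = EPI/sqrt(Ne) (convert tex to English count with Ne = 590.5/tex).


Formula: K1 = EPI / sqrt(Ne), with Ne = 590.5 / tex_warp
Step 1: Ne = 590.5 / 44 = 13.42
Step 2: sqrt(Ne) = sqrt(13.42) = 3.6633
Step 3: K1 = 78 / 3.6633 = 21.3

21.3


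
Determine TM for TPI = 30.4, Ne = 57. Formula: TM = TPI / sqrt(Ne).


Formula: TM = TPI / sqrt(Ne)
Step 1: sqrt(Ne) = sqrt(57) = 7.5498
Step 2: TM = 30.4 / 7.5498 = 4.03

4.03 TM


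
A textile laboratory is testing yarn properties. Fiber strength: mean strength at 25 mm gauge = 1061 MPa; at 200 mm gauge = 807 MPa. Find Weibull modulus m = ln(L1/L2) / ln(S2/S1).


Formula: m = ln(L1/L2) / ln(S2/S1)
Step 1: ln(L1/L2) = ln(25/200) = -2.07944
Step 2: S2/S1 = 807/1061 = 0.7606
Step 3: ln(S2/S1) = ln(0.7606) = -0.27365
Step 4: m = -2.07944 / -0.27365 = 7.60

7.60 (Weibull m)


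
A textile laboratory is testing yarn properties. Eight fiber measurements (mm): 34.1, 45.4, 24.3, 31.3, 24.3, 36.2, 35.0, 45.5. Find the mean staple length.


Formula: Mean = sum of lengths / count
Sum = 34.1 + 45.4 + 24.3 + 31.3 + 24.3 + 36.2 + 35.0 + 45.5
Sum = 276.1 mm
Mean = 276.1 / 8 = 34.51 mm

34.51 mm


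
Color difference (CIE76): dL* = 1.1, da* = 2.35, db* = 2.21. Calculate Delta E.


Formula: Delta E = sqrt(dL*^2 + da*^2 + db*^2)
Step 1: dL*^2 = 1.1^2 = 1.21
Step 2: da*^2 = 2.35^2 = 5.5225
Step 3: db*^2 = 2.21^2 = 4.8841
Step 4: Sum = 1.21 + 5.5225 + 4.8841 = 11.6166
Step 5: Delta E = sqrt(11.6166) = 3.41

3.41 Delta E


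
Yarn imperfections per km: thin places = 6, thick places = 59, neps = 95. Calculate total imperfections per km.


Formula: Total = thin places + thick places + neps
Total = 6 + 59 + 95
Total = 160 imperfections/km

160 imperfections/km


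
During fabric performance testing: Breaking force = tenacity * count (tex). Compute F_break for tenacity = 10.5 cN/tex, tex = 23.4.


Formula: Breaking force = Tenacity * Linear density
F = 10.5 cN/tex * 23.4 tex
F = 245.70 cN

245.70 cN


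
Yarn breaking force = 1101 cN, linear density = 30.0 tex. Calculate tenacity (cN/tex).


Formula: Tenacity = Breaking force / Linear density
Tenacity = 1101 cN / 30.0 tex
Tenacity = 36.70 cN/tex

36.70 cN/tex


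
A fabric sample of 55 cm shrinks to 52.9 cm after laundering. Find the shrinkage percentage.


Formula: Shrinkage% = ((L_before - L_after) / L_before) * 100
Step 1: Shrinkage = 55 - 52.9 = 2.1 cm
Step 2: Shrinkage% = (2.1 / 55) * 100
Step 3: Shrinkage% = 0.038182 * 100 = 3.8182% ≈ 3.8%

3.8%


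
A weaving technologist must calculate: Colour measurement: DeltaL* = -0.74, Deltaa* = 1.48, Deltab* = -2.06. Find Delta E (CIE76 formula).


Formula: Delta E = sqrt(dL*^2 + da*^2 + db*^2)
Step 1: dL*^2 = (-0.74)^2 = 0.5476
Step 2: da*^2 = 1.48^2 = 2.1904
Step 3: db*^2 = (-2.06)^2 = 4.2436
Step 4: Sum = 0.5476 + 2.1904 + 4.2436 = 6.9816
Step 5: Delta E = sqrt(6.9816) = 2.64

2.64 Delta E


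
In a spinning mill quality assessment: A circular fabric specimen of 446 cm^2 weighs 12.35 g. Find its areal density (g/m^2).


Formula: GSM = mass_g / area_m2
Step 1: Convert area: 446 cm^2 = 446 / 10000 = 0.0446 m^2
Step 2: GSM = 12.35 g / 0.0446 m^2 = 276.9 g/m^2

276.9 g/m^2


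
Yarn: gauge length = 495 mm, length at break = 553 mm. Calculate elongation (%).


Formula: Elongation (%) = ((L_break - L0) / L0) * 100
Step 1: Extension = 553 - 495 = 58 mm
Step 2: Elongation = (58 / 495) * 100
Step 3: Elongation = 0.117172 * 100 = 11.7172% ≈ 11.7%

11.7%


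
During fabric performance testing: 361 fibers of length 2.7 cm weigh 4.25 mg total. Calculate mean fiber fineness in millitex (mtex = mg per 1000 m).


Formula: fineness (mtex) = mass (mg) / total length (km) = (mass_mg / total_length_m) * 1000
Step 1: Convert fiber length: 2.7 cm = 0.027 m
Step 2: Total fiber length = 361 * 0.027 = 9.747 m
Step 3: Linear density = 4.25 mg / 9.747 m = 0.4360 mg/m
Step 4: fineness = 0.4360 * 1000 = 436.0 mtex

436.0 mtex


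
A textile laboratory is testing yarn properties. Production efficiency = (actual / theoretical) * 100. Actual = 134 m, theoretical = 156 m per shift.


Formula: Efficiency% = (Actual output / Theoretical output) * 100
Efficiency% = (134 / 156) * 100
Efficiency% = 0.858974 * 100 = 85.8974% ≈ 85.9%

85.9%


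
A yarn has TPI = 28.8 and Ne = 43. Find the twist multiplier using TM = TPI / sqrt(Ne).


Formula: TM = TPI / sqrt(Ne)
Step 1: sqrt(Ne) = sqrt(43) = 6.5574
Step 2: TM = 28.8 / 6.5574 = 4.39

4.39 TM


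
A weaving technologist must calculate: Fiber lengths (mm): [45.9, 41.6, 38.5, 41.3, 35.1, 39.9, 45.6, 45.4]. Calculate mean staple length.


Formula: Mean = sum of lengths / count
Sum = 45.9 + 41.6 + 38.5 + 41.3 + 35.1 + 39.9 + 45.6 + 45.4
Sum = 333.3 mm
Mean = 333.3 / 8 = 41.66 mm

41.66 mm


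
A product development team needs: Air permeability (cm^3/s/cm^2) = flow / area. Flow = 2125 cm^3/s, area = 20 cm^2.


Formula: Air Permeability = Airflow / Test Area
AP = 2125 cm^3/s / 20 cm^2
AP = 106.3 cm^3/s/cm^2

106.3 cm^3/s/cm^2


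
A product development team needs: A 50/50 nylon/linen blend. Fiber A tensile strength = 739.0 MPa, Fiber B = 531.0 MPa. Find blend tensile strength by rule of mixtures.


Formula: Blend property = (fraction_A * property_A) + (fraction_B * property_B)
Step 1: Contribution A = 50/100 * 739.0 MPa = 369.5 MPa
Step 2: Contribution B = 50/100 * 531.0 MPa = 265.5 MPa
Step 3: Blend tensile strength = 369.5 + 265.5 = 635.0 MPa

635.0 MPa


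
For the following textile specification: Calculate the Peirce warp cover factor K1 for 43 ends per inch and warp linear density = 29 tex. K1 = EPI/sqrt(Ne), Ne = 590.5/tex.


Formula: K1 = EPI / sqrt(Ne), with Ne = 590.5 / tex_warp
Step 1: Ne = 590.5 / 29 = 20.362
Step 2: sqrt(Ne) = sqrt(20.362) = 4.5124
Step 3: K1 = 43 / 4.5124 = 9.5

9.5


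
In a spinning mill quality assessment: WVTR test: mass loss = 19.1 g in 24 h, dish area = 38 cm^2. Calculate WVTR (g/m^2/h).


Formula: WVTR = mass_loss / (area * time)
Step 1: Convert area: 38 cm^2 = 0.0038 m^2
Step 2: WVTR = 19.1 g / (0.0038 m^2 * 24 h)
Step 3: WVTR = 19.1 / 0.0912 = 209.4 g/m^2/h

209.4 g/m^2/h


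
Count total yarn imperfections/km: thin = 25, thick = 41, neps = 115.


Formula: Total = thin places + thick places + neps
Total = 25 + 41 + 115
Total = 181 imperfections/km

181 imperfections/km


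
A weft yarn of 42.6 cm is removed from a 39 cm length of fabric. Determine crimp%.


Formula: Crimp% = ((L_yarn - L_fabric) / L_fabric) * 100
Step 1: Extension = 42.6 - 39 = 3.6 cm
Step 2: Crimp% = (3.6 / 39) * 100
Step 3: Crimp% = 0.092308 * 100 = 9.2308% ≈ 9.2%

9.2%


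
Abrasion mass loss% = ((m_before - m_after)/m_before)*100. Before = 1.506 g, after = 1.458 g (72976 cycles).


Formula: Mass loss% = ((m_before - m_after) / m_before) * 100
Step 1: Mass loss = 1.506 - 1.458 = 0.048 g
Step 2: Ratio = 0.048 / 1.506 = 0.0318725
Step 3: Mass loss% = 0.0318725 * 100 = 3.18725% ≈ 3.19%

3.19%


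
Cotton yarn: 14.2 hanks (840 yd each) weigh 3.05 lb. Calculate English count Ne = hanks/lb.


Formula: Ne = hanks / mass_lb
Substituting: Ne = 14.2 / 3.05
Ne = 4.7

4.7 Ne


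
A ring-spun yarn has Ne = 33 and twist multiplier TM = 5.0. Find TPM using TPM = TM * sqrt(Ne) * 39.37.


Formula: TPM = TM * sqrt(Ne) * 39.37
Step 1: sqrt(Ne) = sqrt(33) = 5.7446
Step 2: TM * sqrt(Ne) = 5.0 * 5.7446 = 28.723
Step 3: TPM = 28.723 * 39.37 = 1131 twists/m

1131 twists/m


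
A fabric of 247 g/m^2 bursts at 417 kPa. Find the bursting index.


Formula: Bursting Index = Bursting Strength / Fabric GSM
BI = 417 kPa / 247 g/m^2
BI = 1.688 kPa/(g/m^2)

1.688 kPa/(g/m^2)


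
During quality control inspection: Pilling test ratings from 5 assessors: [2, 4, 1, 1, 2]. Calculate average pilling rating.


Formula: Mean = sum / count
Sum = 2 + 4 + 1 + 1 + 2 = 10
Mean = 10 / 5 = 2.0

2.0


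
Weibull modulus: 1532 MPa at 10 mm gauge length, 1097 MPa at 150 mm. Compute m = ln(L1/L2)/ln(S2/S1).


Formula: m = ln(L1/L2) / ln(S2/S1)
Step 1: ln(L1/L2) = ln(10/150) = -2.70805
Step 2: S2/S1 = 1097/1532 = 0.71606
Step 3: ln(S2/S1) = ln(0.71606) = -0.33399
Step 4: m = -2.70805 / -0.33399 = 8.11

8.11 (Weibull m)


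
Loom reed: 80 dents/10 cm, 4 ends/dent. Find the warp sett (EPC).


Formula: EPC = (dents per 10 cm * ends per dent) / 10
Step 1: Total ends per 10 cm = 80 * 4 = 320
Step 2: EPC = 320 / 10 = 32.0 ends/cm

32.0 ends/cm


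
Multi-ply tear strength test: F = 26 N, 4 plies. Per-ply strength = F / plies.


Formula: Per-ply strength = Total force / Number of plies
Per-ply = 26 N / 4
Per-ply = 6.5 N

6.5 N


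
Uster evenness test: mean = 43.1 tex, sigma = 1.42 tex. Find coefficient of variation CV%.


Formula: CV% = (standard deviation / mean) * 100
Step 1: Ratio = 1.42 / 43.1 = 0.032947
Step 2: CV% = 0.032947 * 100 = 3.2947% ≈ 3.3%

3.3%
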